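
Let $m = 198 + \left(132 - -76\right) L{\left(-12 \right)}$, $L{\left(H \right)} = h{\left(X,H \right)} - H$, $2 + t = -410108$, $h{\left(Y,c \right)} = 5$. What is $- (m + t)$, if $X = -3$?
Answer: $406376$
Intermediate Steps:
$t = -410110$ ($t = -2 - 410108 = -410110$)
$L{\left(H \right)} = 5 - H$
$m = 3734$ ($m = 198 + \left(132 - -76\right) \left(5 - -12\right) = 198 + \left(132 + 76\right) \left(5 + 12\right) = 198 + 208 \cdot 17 = 198 + 3536 = 3734$)
$- (m + t) = - (3734 - 410110) = \left(-1\right) \left(-406376\right) = 406376$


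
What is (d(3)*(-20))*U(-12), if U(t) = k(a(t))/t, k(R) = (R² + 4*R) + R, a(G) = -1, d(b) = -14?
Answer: 280/3 ≈ 93.333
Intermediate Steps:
k(R) = R² + 5*R
U(t) = -4/t (U(t) = (-(5 - 1))/t = (-1*4)/t = -4/t)
(d(3)*(-20))*U(-12) = (-14*(-20))*(-4/(-12)) = 280*(-4*(-1/12)) = 280*(⅓) = 280/3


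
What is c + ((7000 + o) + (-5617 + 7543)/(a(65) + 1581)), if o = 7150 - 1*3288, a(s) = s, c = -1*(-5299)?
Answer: 13301466/823 ≈ 16162.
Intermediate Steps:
c = 5299
o = 3862 (o = 7150 - 3288 = 3862)
c + ((7000 + o) + (-5617 + 7543)/(a(65) + 1581)) = 5299 + ((7000 + 3862) + (-5617 + 7543)/(65 + 1581)) = 5299 + (10862 + 1926/1646) = 5299 + (10862 + 1926*(1/1646)) = 5299 + (10862 + 963/823) = 5299 + 8940389/823 = 13301466/823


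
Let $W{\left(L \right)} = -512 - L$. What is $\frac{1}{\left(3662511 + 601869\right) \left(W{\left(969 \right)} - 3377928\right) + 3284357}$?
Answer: $- \frac{1}{14411080867063} \approx -6.9391 \cdot 10^{-14}$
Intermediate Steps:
$\frac{1}{\left(3662511 + 601869\right) \left(W{\left(969 \right)} - 3377928\right) + 3284357} = \frac{1}{\left(3662511 + 601869\right) \left(\left(-512 - 969\right) - 3377928\right) + 3284357} = \frac{1}{4264380 \left(\left(-512 - 969\right) - 3377928\right) + 3284357} = \frac{1}{4264380 \left(-1481 - 3377928\right) + 3284357} = \frac{1}{4264380 \left(-3379409\right) + 3284357} = \frac{1}{-14411084151420 + 3284357} = \frac{1}{-14411080867063} = - \frac{1}{14411080867063}$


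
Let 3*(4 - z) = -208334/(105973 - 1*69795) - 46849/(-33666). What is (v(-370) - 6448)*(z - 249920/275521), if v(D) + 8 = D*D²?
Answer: -1870799391573356349632/8118772072101 ≈ -2.3043e+8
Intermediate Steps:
v(D) = -8 + D³ (v(D) = -8 + D*D² = -8 + D³)
z = 9967245949/1826952822 (z = 4 - (-208334/(105973 - 1*69795) - 46849/(-33666))/3 = 4 - (-208334/(105973 - 69795) - 46849*(-1/33666))/3 = 4 - (-208334/36178 + 46849/33666)/3 = 4 - (-208334*1/36178 + 46849/33666)/3 = 4 - (-104167/18089 + 46849/33666)/3 = 4 - ⅓*(-2659434661/608984274) = 4 + 2659434661/1826952822 = 9967245949/1826952822 ≈ 5.4557)
(v(-370) - 6448)*(z - 249920/275521) = ((-8 + (-370)³) - 6448)*(9967245949/1826952822 - 249920/275521) = ((-8 - 50653000) - 6448)*(9967245949/1826952822 - 249920*1/275521) = (-50653008 - 6448)*(9967245949/1826952822 - 249920/275521) = -50659456*2289593521840189/503363868470262 = -1870799391573356349632/8118772072101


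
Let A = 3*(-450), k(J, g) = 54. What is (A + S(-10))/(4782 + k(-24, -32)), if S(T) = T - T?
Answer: -225/806 ≈ -0.27916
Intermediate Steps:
S(T) = 0
A = -1350
(A + S(-10))/(4782 + k(-24, -32)) = (-1350 + 0)/(4782 + 54) = -1350/4836 = -1350*1/4836 = -225/806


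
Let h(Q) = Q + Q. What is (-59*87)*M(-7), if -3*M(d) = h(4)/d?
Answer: -13688/7 ≈ -1955.4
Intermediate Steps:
h(Q) = 2*Q
M(d) = -8/(3*d) (M(d) = -2*4/(3*d) = -8/(3*d))
(-59*87)*M(-7) = (-59*87)*(-8/3/(-7)) = -(-13688)*(-1)/7 = -5133*8/21 = -13688/7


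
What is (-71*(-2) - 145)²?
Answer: 9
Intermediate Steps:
(-71*(-2) - 145)² = (142 - 145)² = (-3)² = 9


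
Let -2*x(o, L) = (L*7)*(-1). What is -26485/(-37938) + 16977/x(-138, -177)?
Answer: -418443979/15668394 ≈ -26.706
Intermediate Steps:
x(o, L) = 7*L/2 (x(o, L) = -L*7*(-1)/2 = -7*L*(-1)/2 = -(-7)*L/2 = 7*L/2)
-26485/(-37938) + 16977/x(-138, -177) = -26485/(-37938) + 16977/(((7/2)*(-177))) = -26485*(-1/37938) + 16977/(-1239/2) = 26485/37938 + 16977*(-2/1239) = 26485/37938 - 11318/413 = -418443979/15668394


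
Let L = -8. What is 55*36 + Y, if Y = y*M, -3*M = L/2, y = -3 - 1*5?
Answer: 5908/3 ≈ 1969.3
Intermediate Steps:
y = -8 (y = -3 - 5 = -8)
M = 4/3 (M = -(-8)/(3*2) = -⅓*(-4) = 4/3 ≈ 1.3333)
Y = -32/3 (Y = -8*4/3 = -32/3 ≈ -10.667)
55*36 + Y = 55*36 - 32/3 = 1980 - 32/3 = 5908/3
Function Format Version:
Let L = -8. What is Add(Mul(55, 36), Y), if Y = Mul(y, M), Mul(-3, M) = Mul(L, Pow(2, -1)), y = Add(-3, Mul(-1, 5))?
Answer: Rational(5908, 3) ≈ 1969.3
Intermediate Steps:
y = -8 (y = Add(-3, -5) = -8)
M = Rational(4, 3) (M = Mul(Rational(-1, 3), Mul(-8, Pow(2, -1))) = Mul(Rational(-1, 3), Mul(-8, Rational(1, 2))) = Mul(Rational(-1, 3), -4) = Rational(4, 3) ≈ 1.3333)
Y = Rational(-32, 3) (Y = Mul(-8, Rational(4, 3)) = Rational(-32, 3) ≈ -10.667)
Add(Mul(55, 36), Y) = Add(Mul(55, 36), Rational(-32, 3)) = Add(1980, Rational(-32, 3)) = Rational(5908, 3)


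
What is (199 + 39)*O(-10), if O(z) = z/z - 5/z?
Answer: 357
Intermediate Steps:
O(z) = 1 - 5/z
(199 + 39)*O(-10) = (199 + 39)*((-5 - 10)/(-10)) = 238*(-⅒*(-15)) = 238*(3/2) = 357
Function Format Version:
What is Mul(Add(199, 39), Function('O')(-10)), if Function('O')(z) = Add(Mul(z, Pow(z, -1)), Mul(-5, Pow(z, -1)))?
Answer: 357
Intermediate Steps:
Function('O')(z) = Add(1, Mul(-5, Pow(z, -1)))
Mul(Add(199, 39), Function('O')(-10)) = Mul(Add(199, 39), Mul(Pow(-10, -1), Add(-5, -10))) = Mul(238, Mul(Rational(-1, 10), -15)) = Mul(238, Rational(3, 2)) = 357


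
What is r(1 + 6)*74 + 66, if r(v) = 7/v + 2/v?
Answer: 1128/7 ≈ 161.14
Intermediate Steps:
r(v) = 9/v
r(1 + 6)*74 + 66 = (9/(1 + 6))*74 + 66 = (9/7)*74 + 66 = 666/7 + 66 = 1128/7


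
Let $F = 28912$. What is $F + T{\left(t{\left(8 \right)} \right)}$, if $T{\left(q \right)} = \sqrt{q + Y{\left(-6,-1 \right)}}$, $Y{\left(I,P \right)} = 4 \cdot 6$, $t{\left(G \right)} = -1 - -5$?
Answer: $28912 + 2 \sqrt{7} \approx 28917.0$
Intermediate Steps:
$t{\left(G \right)} = 4$ ($t{\left(G \right)} = -1 + 5 = 4$)
$Y{\left(I,P \right)} = 24$
$T{\left(q \right)} = \sqrt{24 + q}$ ($T{\left(q \right)} = \sqrt{q + 24} = \sqrt{24 + q}$)
$F + T{\left(t{\left(8 \right)} \right)} = 28912 + \sqrt{24 + 4} = 28912 + \sqrt{28} = 28912 + 2 \sqrt{7}$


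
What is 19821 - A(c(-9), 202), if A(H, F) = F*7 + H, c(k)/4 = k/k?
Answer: 18403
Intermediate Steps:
c(k) = 4 (c(k) = 4*(k/k) = 4*1 = 4)
A(H, F) = H + 7*F (A(H, F) = 7*F + H = H + 7*F)
19821 - A(c(-9), 202) = 19821 - (4 + 7*202) = 19821 - (4 + 1414) = 19821 - 1*1418 = 19821 - 1418 = 18403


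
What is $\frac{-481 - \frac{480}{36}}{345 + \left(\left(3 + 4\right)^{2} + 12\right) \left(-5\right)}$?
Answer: $- \frac{1483}{120} \approx -12.358$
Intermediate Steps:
$\frac{-481 - \frac{480}{36}}{345 + \left(\left(3 + 4\right)^{2} + 12\right) \left(-5\right)} = \frac{-481 - \frac{40}{3}}{345 + \left(7^{2} + 12\right) \left(-5\right)} = \frac{-481 - \frac{40}{3}}{345 + \left(49 + 12\right) \left(-5\right)} = - \frac{1483}{3 \left(345 + 61 \left(-5\right)\right)} = - \frac{1483}{3 \left(345 - 305\right)} = - \frac{1483}{3 \cdot 40} = \left(- \frac{1483}{3}\right) \frac{1}{40} = - \frac{1483}{120}$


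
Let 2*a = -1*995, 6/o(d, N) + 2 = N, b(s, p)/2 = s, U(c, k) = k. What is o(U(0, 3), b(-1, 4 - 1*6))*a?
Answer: 2985/4 ≈ 746.25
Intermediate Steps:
b(s, p) = 2*s
o(d, N) = 6/(-2 + N)
a = -995/2 (a = (-1*995)/2 = (1/2)*(-995) = -995/2 ≈ -497.50)
o(U(0, 3), b(-1, 4 - 1*6))*a = (6/(-2 + 2*(-1)))*(-995/2) = (6/(-2 - 2))*(-995/2) = (6/(-4))*(-995/2) = (6*(-1/4))*(-995/2) = -3/2*(-995/2) = 2985/4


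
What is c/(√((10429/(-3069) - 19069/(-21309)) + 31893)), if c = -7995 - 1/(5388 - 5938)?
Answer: -13191747*√1683822003256365973/382351392473050 ≈ -44.770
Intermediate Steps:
c = -4397249/550 (c = -7995 - 1/(-550) = -7995 - 1*(-1/550) = -7995 + 1/550 = -4397249/550 ≈ -7995.0)
c/(√((10429/(-3069) - 19069/(-21309)) + 31893)) = -4397249/(550*√((10429/(-3069) - 19069/(-21309)) + 31893)) = -4397249/(550*√((10429*(-1/3069) - 19069*(-1/21309)) + 31893)) = -4397249/(550*√((-10429/3069 + 19069/21309) + 31893)) = -4397249/(550*√(-54569600/21799107 + 31893)) = -4397249*3*√1683822003256365973/695184349951/550 = -13191747*√1683822003256365973/382351392473050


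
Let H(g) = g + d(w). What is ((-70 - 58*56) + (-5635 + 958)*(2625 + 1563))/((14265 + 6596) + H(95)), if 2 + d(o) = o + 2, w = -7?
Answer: -6530198/6983 ≈ -935.16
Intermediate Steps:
d(o) = o (d(o) = -2 + (o + 2) = -2 + (2 + o) = o)
H(g) = -7 + g (H(g) = g - 7 = -7 + g)
((-70 - 58*56) + (-5635 + 958)*(2625 + 1563))/((14265 + 6596) + H(95)) = ((-70 - 58*56) + (-5635 + 958)*(2625 + 1563))/((14265 + 6596) + (-7 + 95)) = ((-70 - 3248) - 4677*4188)/(20861 + 88) = (-3318 - 19587276)/20949 = -19590594*1/20949 = -6530198/6983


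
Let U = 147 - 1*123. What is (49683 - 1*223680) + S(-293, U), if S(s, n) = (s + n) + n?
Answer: -174242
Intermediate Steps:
U = 24 (U = 147 - 123 = 24)
S(s, n) = s + 2*n (S(s, n) = (n + s) + n = s + 2*n)
(49683 - 1*223680) + S(-293, U) = (49683 - 1*223680) + (-293 + 2*24) = (49683 - 223680) + (-293 + 48) = -173997 - 245 = -174242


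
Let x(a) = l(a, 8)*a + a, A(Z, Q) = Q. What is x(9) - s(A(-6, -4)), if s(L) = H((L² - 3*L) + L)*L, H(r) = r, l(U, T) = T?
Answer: 177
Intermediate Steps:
x(a) = 9*a (x(a) = 8*a + a = 9*a)
s(L) = L*(L² - 2*L) (s(L) = ((L² - 3*L) + L)*L = (L² - 2*L)*L = L*(L² - 2*L))
x(9) - s(A(-6, -4)) = 9*9 - (-4)²*(-2 - 4) = 81 - 16*(-6) = 81 - 1*(-96) = 81 + 96 = 177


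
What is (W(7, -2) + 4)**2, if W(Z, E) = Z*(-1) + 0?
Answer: 9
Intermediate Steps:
W(Z, E) = -Z (W(Z, E) = -Z + 0 = -Z)
(W(7, -2) + 4)**2 = (-1*7 + 4)**2 = (-7 + 4)**2 = (-3)**2 = 9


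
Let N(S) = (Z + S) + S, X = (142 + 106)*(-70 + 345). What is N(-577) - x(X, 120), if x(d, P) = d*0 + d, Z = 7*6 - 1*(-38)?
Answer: -69274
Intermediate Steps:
Z = 80 (Z = 42 + 38 = 80)
X = 68200 (X = 248*275 = 68200)
x(d, P) = d (x(d, P) = 0 + d = d)
N(S) = 80 + 2*S (N(S) = (80 + S) + S = 80 + 2*S)
N(-577) - x(X, 120) = (80 + 2*(-577)) - 1*68200 = (80 - 1154) - 68200 = -1074 - 68200 = -69274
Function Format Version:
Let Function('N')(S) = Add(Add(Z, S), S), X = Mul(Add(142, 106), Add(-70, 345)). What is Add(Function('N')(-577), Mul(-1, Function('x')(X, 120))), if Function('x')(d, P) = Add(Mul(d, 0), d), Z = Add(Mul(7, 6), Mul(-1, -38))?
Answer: -69274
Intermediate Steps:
Z = 80 (Z = Add(42, 38) = 80)
X = 68200 (X = Mul(248, 275) = 68200)
Function('x')(d, P) = d (Function('x')(d, P) = Add(0, d) = d)
Function('N')(S) = Add(80, Mul(2, S)) (Function('N')(S) = Add(Add(80, S), S) = Add(80, Mul(2, S)))
Add(Function('N')(-577), Mul(-1, Function('x')(X, 120))) = Add(Add(80, Mul(2, -577)), Mul(-1, 68200)) = Add(Add(80, -1154), -68200) = Add(-1074, -68200) = -69274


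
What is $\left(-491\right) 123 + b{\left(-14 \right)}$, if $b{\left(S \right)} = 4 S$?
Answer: $-60449$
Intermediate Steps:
$\left(-491\right) 123 + b{\left(-14 \right)} = \left(-491\right) 123 + 4 \left(-14\right) = -60393 - 56 = -60449$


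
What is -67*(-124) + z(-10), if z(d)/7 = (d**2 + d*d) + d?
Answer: 9638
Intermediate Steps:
z(d) = 7*d + 14*d**2 (z(d) = 7*((d**2 + d*d) + d) = 7*((d**2 + d**2) + d) = 7*(2*d**2 + d) = 7*(d + 2*d**2) = 7*d + 14*d**2)
-67*(-124) + z(-10) = -67*(-124) + 7*(-10)*(1 + 2*(-10)) = 8308 + 7*(-10)*(1 - 20) = 8308 + 7*(-10)*(-19) = 8308 + 1330 = 9638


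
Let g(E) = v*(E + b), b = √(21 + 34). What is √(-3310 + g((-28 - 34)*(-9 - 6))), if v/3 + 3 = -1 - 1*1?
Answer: √(-17260 - 15*√55) ≈ 131.8*I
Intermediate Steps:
b = √55 ≈ 7.4162
v = -15 (v = -9 + 3*(-1 - 1*1) = -9 + 3*(-1 - 1) = -9 + 3*(-2) = -9 - 6 = -15)
g(E) = -15*E - 15*√55 (g(E) = -15*(E + √55) = -15*E - 15*√55)
√(-3310 + g((-28 - 34)*(-9 - 6))) = √(-3310 + (-15*(-28 - 34)*(-9 - 6) - 15*√55)) = √(-3310 + (-(-930)*(-15) - 15*√55)) = √(-3310 + (-15*930 - 15*√55)) = √(-3310 + (-13950 - 15*√55)) = √(-17260 - 15*√55)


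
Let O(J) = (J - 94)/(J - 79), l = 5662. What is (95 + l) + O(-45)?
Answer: 714007/124 ≈ 5758.1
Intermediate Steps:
O(J) = (-94 + J)/(-79 + J)
(95 + l) + O(-45) = (95 + 5662) + (-94 - 45)/(-79 - 45) = 5757 - 139/(-124) = 5757 - 1/124*(-139) = 5757 + 139/124 = 714007/124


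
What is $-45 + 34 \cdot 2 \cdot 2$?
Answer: $91$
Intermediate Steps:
$-45 + 34 \cdot 2 \cdot 2 = -45 + 34 \cdot 4 = -45 + 136 = 91$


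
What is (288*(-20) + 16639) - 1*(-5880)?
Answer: 16759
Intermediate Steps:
(288*(-20) + 16639) - 1*(-5880) = (-5760 + 16639) + 5880 = 10879 + 5880 = 16759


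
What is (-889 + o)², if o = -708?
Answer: 2550409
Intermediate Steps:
(-889 + o)² = (-889 - 708)² = (-1597)² = 2550409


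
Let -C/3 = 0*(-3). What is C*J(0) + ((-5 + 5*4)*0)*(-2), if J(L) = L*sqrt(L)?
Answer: 0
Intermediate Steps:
J(L) = L**(3/2)
C = 0 (C = -0*(-3) = -3*0 = 0)
C*J(0) + ((-5 + 5*4)*0)*(-2) = 0*0**(3/2) + ((-5 + 5*4)*0)*(-2) = 0*0 + ((-5 + 20)*0)*(-2) = 0 + (15*0)*(-2) = 0 + 0*(-2) = 0 + 0 = 0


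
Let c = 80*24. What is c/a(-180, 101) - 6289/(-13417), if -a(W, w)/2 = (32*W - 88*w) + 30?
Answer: 52406461/98064853 ≈ 0.53441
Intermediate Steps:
c = 1920
a(W, w) = -60 - 64*W + 176*w (a(W, w) = -2*((32*W - 88*w) + 30) = -2*((-88*w + 32*W) + 30) = -2*(30 - 88*w + 32*W) = -60 - 64*W + 176*w)
c/a(-180, 101) - 6289/(-13417) = 1920/(-60 - 64*(-180) + 176*101) - 6289/(-13417) = 1920/(-60 + 11520 + 17776) - 6289*(-1/13417) = 1920/29236 + 6289/13417 = 1920*(1/29236) + 6289/13417 = 480/7309 + 6289/13417 = 52406461/98064853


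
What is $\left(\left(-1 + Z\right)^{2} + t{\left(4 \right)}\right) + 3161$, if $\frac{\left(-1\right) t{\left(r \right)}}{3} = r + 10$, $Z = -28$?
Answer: $3960$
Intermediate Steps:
$t{\left(r \right)} = -30 - 3 r$ ($t{\left(r \right)} = - 3 \left(r + 10\right) = - 3 \left(10 + r\right) = -30 - 3 r$)
$\left(\left(-1 + Z\right)^{2} + t{\left(4 \right)}\right) + 3161 = \left(\left(-1 - 28\right)^{2} - 42\right) + 3161 = \left(\left(-29\right)^{2} - 42\right) + 3161 = \left(841 - 42\right) + 3161 = 799 + 3161 = 3960$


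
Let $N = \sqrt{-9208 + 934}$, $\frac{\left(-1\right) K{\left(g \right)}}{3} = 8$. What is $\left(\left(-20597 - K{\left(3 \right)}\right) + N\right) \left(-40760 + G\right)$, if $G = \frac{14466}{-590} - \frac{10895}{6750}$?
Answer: $\frac{66833766084883}{79650} - \frac{3248615471 i \sqrt{8274}}{79650} \approx 8.3909 \cdot 10^{8} - 3.71 \cdot 10^{6} i$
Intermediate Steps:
$G = - \frac{2081471}{79650}$ ($G = 14466 \left(- \frac{1}{590}\right) - \frac{2179}{1350} = - \frac{7233}{295} - \frac{2179}{1350} = - \frac{2081471}{79650} \approx -26.133$)
$K{\left(g \right)} = -24$ ($K{\left(g \right)} = \left(-3\right) 8 = -24$)
$N = i \sqrt{8274}$ ($N = \sqrt{-8274} = i \sqrt{8274} \approx 90.962 i$)
$\left(\left(-20597 - K{\left(3 \right)}\right) + N\right) \left(-40760 + G\right) = \left(\left(-20597 - -24\right) + i \sqrt{8274}\right) \left(-40760 - \frac{2081471}{79650}\right) = \left(\left(-20597 + 24\right) + i \sqrt{8274}\right) \left(- \frac{3248615471}{79650}\right) = \left(-20573 + i \sqrt{8274}\right) \left(- \frac{3248615471}{79650}\right) = \frac{66833766084883}{79650} - \frac{3248615471 i \sqrt{8274}}{79650}$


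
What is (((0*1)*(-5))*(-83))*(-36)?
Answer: 0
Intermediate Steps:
(((0*1)*(-5))*(-83))*(-36) = ((0*(-5))*(-83))*(-36) = (0*(-83))*(-36) = 0*(-36) = 0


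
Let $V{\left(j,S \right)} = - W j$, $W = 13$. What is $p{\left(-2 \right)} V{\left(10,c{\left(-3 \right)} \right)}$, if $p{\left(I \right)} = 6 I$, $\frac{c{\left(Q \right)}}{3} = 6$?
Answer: $1560$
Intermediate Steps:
$c{\left(Q \right)} = 18$ ($c{\left(Q \right)} = 3 \cdot 6 = 18$)
$V{\left(j,S \right)} = - 13 j$
$p{\left(-2 \right)} V{\left(10,c{\left(-3 \right)} \right)} = 6 \left(-2\right) \left(\left(-13\right) 10\right) = \left(-12\right) \left(-130\right) = 1560$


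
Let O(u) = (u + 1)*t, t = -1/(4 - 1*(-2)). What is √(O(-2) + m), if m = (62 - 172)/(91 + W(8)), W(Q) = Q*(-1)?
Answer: I*√287346/498 ≈ 1.0764*I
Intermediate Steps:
t = -⅙ (t = -1/(4 + 2) = -1/6 = -1*⅙ = -⅙ ≈ -0.16667)
W(Q) = -Q
O(u) = -⅙ - u/6 (O(u) = (u + 1)*(-⅙) = (1 + u)*(-⅙) = -⅙ - u/6)
m = -110/83 (m = (62 - 172)/(91 - 1*8) = -110/(91 - 8) = -110/83 ≈ -1.3253)
√(O(-2) + m) = √((-⅙ - ⅙*(-2)) - 110/83) = √((-⅙ + ⅓) - 110/83) = √(⅙ - 110/83) = √(-577/498) = I*√287346/498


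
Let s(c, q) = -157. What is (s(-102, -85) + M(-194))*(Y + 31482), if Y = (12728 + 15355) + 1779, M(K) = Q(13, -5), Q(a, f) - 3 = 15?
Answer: -8526816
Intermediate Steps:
Q(a, f) = 18 (Q(a, f) = 3 + 15 = 18)
M(K) = 18
Y = 29862 (Y = 28083 + 1779 = 29862)
(s(-102, -85) + M(-194))*(Y + 31482) = (-157 + 18)*(29862 + 31482) = -139*61344 = -8526816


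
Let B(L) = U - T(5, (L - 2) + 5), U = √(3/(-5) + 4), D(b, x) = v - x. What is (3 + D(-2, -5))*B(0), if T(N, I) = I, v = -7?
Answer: -3 + √85/5 ≈ -1.1561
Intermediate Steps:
D(b, x) = -7 - x
U = √85/5 (U = √(3*(-⅕) + 4) = √(-⅗ + 4) = √(17/5) = √85/5 ≈ 1.8439)
B(L) = -3 - L + √85/5 (B(L) = √85/5 - ((L - 2) + 5) = √85/5 - ((-2 + L) + 5) = √85/5 - (3 + L) = √85/5 + (-3 - L) = -3 - L + √85/5)
(3 + D(-2, -5))*B(0) = (3 + (-7 - 1*(-5)))*(-3 - 1*0 + √85/5) = (3 + (-7 + 5))*(-3 + 0 + √85/5) = (3 - 2)*(-3 + √85/5) = 1*(-3 + √85/5) = -3 + √85/5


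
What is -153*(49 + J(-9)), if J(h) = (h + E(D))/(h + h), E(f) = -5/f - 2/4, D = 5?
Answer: -30345/4 ≈ -7586.3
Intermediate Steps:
E(f) = -1/2 - 5/f (E(f) = -5/f - 2*1/4 = -5/f - 1/2 = -1/2 - 5/f)
J(h) = (-3/2 + h)/(2*h) (J(h) = (h + (1/2)*(-10 - 1*5)/5)/(h + h) = (h + (1/2)*(1/5)*(-10 - 5))/((2*h)) = (h + (1/2)*(1/5)*(-15))*(1/(2*h)) = (h - 3/2)*(1/(2*h)) = (-3/2 + h)*(1/(2*h)) = (-3/2 + h)/(2*h))
-153*(49 + J(-9)) = -153*(49 + (1/4)*(-3 + 2*(-9))/(-9)) = -153*(49 + (1/4)*(-1/9)*(-3 - 18)) = -153*(49 + (1/4)*(-1/9)*(-21)) = -153*(49 + 7/12) = -153*595/12 = -30345/4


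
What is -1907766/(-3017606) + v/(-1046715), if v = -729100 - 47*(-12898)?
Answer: 1183866480227/1579286732145 ≈ 0.74962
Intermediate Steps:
v = -122894 (v = -729100 - 1*(-606206) = -729100 + 606206 = -122894)
-1907766/(-3017606) + v/(-1046715) = -1907766/(-3017606) - 122894/(-1046715) = -1907766*(-1/3017606) - 122894*(-1/1046715) = 953883/1508803 + 122894/1046715 = 1183866480227/1579286732145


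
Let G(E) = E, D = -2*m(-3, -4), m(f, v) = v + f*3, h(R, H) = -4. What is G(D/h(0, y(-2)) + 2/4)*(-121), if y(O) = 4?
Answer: 726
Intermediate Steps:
m(f, v) = v + 3*f
D = 26 (D = -2*(-4 + 3*(-3)) = -2*(-4 - 9) = -2*(-13) = 26)
G(D/h(0, y(-2)) + 2/4)*(-121) = (26/(-4) + 2/4)*(-121) = (26*(-¼) + 2*(¼))*(-121) = (-13/2 + ½)*(-121) = -6*(-121) = 726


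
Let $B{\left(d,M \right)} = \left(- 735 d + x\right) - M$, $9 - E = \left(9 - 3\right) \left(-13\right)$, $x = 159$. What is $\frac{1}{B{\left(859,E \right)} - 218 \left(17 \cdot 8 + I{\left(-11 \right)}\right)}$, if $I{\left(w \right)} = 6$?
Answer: $- \frac{1}{662249} \approx -1.51 \cdot 10^{-6}$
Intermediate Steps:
$E = 87$ ($E = 9 - \left(9 - 3\right) \left(-13\right) = 9 - 6 \left(-13\right) = 9 - -78 = 9 + 78 = 87$)
$B{\left(d,M \right)} = 159 - M - 735 d$ ($B{\left(d,M \right)} = \left(- 735 d + 159\right) - M = \left(159 - 735 d\right) - M = 159 - M - 735 d$)
$\frac{1}{B{\left(859,E \right)} - 218 \left(17 \cdot 8 + I{\left(-11 \right)}\right)} = \frac{1}{\left(159 - 87 - 631365\right) - 218 \left(17 \cdot 8 + 6\right)} = \frac{1}{\left(159 - 87 - 631365\right) - 218 \left(136 + 6\right)} = \frac{1}{-631293 - 30956} = \frac{1}{-662249} = - \frac{1}{662249}$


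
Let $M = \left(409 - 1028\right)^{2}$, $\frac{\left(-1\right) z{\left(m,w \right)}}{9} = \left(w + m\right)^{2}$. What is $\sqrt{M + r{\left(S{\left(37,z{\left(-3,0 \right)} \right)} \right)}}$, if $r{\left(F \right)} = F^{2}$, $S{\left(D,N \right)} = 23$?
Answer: $\sqrt{383690} \approx 619.43$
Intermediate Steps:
$z{\left(m,w \right)} = - 9 \left(m + w\right)^{2}$ ($z{\left(m,w \right)} = - 9 \left(w + m\right)^{2} = - 9 \left(m + w\right)^{2}$)
$M = 383161$ ($M = \left(-619\right)^{2} = 383161$)
$\sqrt{M + r{\left(S{\left(37,z{\left(-3,0 \right)} \right)} \right)}} = \sqrt{383161 + 23^{2}} = \sqrt{383161 + 529} = \sqrt{383690}$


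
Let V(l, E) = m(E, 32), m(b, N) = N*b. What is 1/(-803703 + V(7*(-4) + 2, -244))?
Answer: -1/811511 ≈ -1.2323e-6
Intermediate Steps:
V(l, E) = 32*E
1/(-803703 + V(7*(-4) + 2, -244)) = 1/(-803703 + 32*(-244)) = 1/(-803703 - 7808) = 1/(-811511) = -1/811511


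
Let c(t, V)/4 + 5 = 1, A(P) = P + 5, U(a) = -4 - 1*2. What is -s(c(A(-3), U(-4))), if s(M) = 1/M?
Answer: 1/16 ≈ 0.062500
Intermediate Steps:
U(a) = -6 (U(a) = -4 - 2 = -6)
A(P) = 5 + P
c(t, V) = -16 (c(t, V) = -20 + 4*1 = -20 + 4 = -16)
-s(c(A(-3), U(-4))) = -1/(-16) = -1*(-1/16) = 1/16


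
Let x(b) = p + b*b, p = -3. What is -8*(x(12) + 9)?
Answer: -1200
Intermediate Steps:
x(b) = -3 + b² (x(b) = -3 + b*b = -3 + b²)
-8*(x(12) + 9) = -8*((-3 + 12²) + 9) = -8*((-3 + 144) + 9) = -8*(141 + 9) = -8*150 = -1200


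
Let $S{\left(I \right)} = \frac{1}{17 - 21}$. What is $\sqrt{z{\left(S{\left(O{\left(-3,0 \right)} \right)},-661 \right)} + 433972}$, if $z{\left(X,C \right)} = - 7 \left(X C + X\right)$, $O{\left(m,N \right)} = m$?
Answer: $77 \sqrt{73} \approx 657.89$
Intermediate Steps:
$S{\left(I \right)} = - \frac{1}{4}$ ($S{\left(I \right)} = \frac{1}{-4} = - \frac{1}{4}$)
$z{\left(X,C \right)} = - 7 X - 7 C X$ ($z{\left(X,C \right)} = - 7 \left(C X + X\right) = - 7 \left(X + C X\right) = - 7 X - 7 C X$)
$\sqrt{z{\left(S{\left(O{\left(-3,0 \right)} \right)},-661 \right)} + 433972} = \sqrt{\left(-7\right) \left(- \frac{1}{4}\right) \left(1 - 661\right) + 433972} = \sqrt{\left(-7\right) \left(- \frac{1}{4}\right) \left(-660\right) + 433972} = \sqrt{-1155 + 433972} = \sqrt{432817} = 77 \sqrt{73}$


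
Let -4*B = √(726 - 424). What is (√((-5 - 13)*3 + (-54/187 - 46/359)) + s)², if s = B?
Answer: -19088277/537064 - I*√18516243751555/67133 ≈ -35.542 - 64.097*I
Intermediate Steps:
B = -√302/4 (B = -√(726 - 424)/4 = -√302/4 ≈ -4.3445)
s = -√302/4 ≈ -4.3445
(√((-5 - 13)*3 + (-54/187 - 46/359)) + s)² = (√((-5 - 13)*3 + (-54/187 - 46/359)) - √302/4)² = (√(-18*3 + (-54*1/187 - 46*1/359)) - √302/4)² = (√(-54 + (-54/187 - 46/359)) - √302/4)² = (√(-54 - 27988/67133) - √302/4)² = (√(-3653170/67133) - √302/4)² = (I*√245248261610/67133 - √302/4)² = (-√302/4 + I*√245248261610/67133)²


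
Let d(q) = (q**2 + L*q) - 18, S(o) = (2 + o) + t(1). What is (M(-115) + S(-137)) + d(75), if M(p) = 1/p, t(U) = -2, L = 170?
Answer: 2095299/115 ≈ 18220.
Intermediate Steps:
S(o) = o (S(o) = (2 + o) - 2 = o)
d(q) = -18 + q**2 + 170*q (d(q) = (q**2 + 170*q) - 18 = -18 + q**2 + 170*q)
(M(-115) + S(-137)) + d(75) = (1/(-115) - 137) + (-18 + 75**2 + 170*75) = (-1/115 - 137) + (-18 + 5625 + 12750) = -15756/115 + 18357 = 2095299/115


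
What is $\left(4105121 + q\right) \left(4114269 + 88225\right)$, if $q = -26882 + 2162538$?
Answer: $26226827897838$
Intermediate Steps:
$q = 2135656$
$\left(4105121 + q\right) \left(4114269 + 88225\right) = \left(4105121 + 2135656\right) \left(4114269 + 88225\right) = 6240777 \cdot 4202494 = 26226827897838$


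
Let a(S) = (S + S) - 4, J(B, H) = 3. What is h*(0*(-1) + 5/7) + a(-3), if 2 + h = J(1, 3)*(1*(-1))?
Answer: -95/7 ≈ -13.571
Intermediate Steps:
h = -5 (h = -2 + 3*(1*(-1)) = -2 + 3*(-1) = -2 - 3 = -5)
a(S) = -4 + 2*S (a(S) = 2*S - 4 = -4 + 2*S)
h*(0*(-1) + 5/7) + a(-3) = -5*(0*(-1) + 5/7) + (-4 + 2*(-3)) = -5*(0 + 5*(1/7)) + (-4 - 6) = -5*(0 + 5/7) - 10 = -5*5/7 - 10 = -25/7 - 10 = -95/7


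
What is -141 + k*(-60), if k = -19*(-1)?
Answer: -1281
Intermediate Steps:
k = 19
-141 + k*(-60) = -141 + 19*(-60) = -141 - 1140 = -1281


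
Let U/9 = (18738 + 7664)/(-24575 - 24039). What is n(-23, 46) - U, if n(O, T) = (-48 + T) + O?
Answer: -488866/24307 ≈ -20.112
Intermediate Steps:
n(O, T) = -48 + O + T
U = -118809/24307 (U = 9*((18738 + 7664)/(-24575 - 24039)) = 9*(26402/(-48614)) = 9*(26402*(-1/48614)) = 9*(-13201/24307) = -118809/24307 ≈ -4.8878)
n(-23, 46) - U = (-48 - 23 + 46) - 1*(-118809/24307) = -25 + 118809/24307 = -488866/24307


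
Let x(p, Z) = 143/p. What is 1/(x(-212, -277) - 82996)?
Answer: -212/17595295 ≈ -1.2049e-5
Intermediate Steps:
1/(x(-212, -277) - 82996) = 1/(143/(-212) - 82996) = 1/(143*(-1/212) - 82996) = 1/(-143/212 - 82996) = 1/(-17595295/212) = -212/17595295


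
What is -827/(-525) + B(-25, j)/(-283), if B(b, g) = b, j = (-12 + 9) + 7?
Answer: 247166/148575 ≈ 1.6636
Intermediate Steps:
j = 4 (j = -3 + 7 = 4)
-827/(-525) + B(-25, j)/(-283) = -827/(-525) - 25/(-283) = -827*(-1/525) - 25*(-1/283) = 827/525 + 25/283 = 247166/148575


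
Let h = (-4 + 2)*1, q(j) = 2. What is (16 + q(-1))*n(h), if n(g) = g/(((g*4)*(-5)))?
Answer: -9/10 ≈ -0.90000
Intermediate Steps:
h = -2 (h = -2*1 = -2)
n(g) = -1/20 (n(g) = g/(((4*g)*(-5))) = g/((-20*g)) = g*(-1/(20*g)) = -1/20)
(16 + q(-1))*n(h) = (16 + 2)*(-1/20) = 18*(-1/20) = -9/10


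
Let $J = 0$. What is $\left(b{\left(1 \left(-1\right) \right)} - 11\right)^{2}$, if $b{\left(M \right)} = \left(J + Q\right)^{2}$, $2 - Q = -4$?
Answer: $625$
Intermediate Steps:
$Q = 6$ ($Q = 2 - -4 = 2 + 4 = 6$)
$b{\left(M \right)} = 36$ ($b{\left(M \right)} = \left(0 + 6\right)^{2} = 6^{2} = 36$)
$\left(b{\left(1 \left(-1\right) \right)} - 11\right)^{2} = \left(36 - 11\right)^{2} = 25^{2} = 625$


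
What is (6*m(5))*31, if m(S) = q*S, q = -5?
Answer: -4650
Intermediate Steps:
m(S) = -5*S
(6*m(5))*31 = (6*(-5*5))*31 = (6*(-25))*31 = -150*31 = -4650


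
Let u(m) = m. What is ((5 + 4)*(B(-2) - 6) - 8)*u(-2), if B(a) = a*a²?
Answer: 268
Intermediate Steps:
B(a) = a³
((5 + 4)*(B(-2) - 6) - 8)*u(-2) = ((5 + 4)*((-2)³ - 6) - 8)*(-2) = (9*(-8 - 6) - 8)*(-2) = (9*(-14) - 8)*(-2) = (-126 - 8)*(-2) = -134*(-2) = 268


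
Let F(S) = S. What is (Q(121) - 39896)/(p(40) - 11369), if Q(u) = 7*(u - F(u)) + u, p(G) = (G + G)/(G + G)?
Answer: 39775/11368 ≈ 3.4989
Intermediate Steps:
p(G) = 1 (p(G) = (2*G)/((2*G)) = (2*G)*(1/(2*G)) = 1)
Q(u) = u (Q(u) = 7*(u - u) + u = 7*0 + u = 0 + u = u)
(Q(121) - 39896)/(p(40) - 11369) = (121 - 39896)/(1 - 11369) = -39775/(-11368) = -39775*(-1/11368) = 39775/11368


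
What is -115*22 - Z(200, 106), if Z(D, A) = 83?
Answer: -2613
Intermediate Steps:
-115*22 - Z(200, 106) = -115*22 - 1*83 = -2530 - 83 = -2613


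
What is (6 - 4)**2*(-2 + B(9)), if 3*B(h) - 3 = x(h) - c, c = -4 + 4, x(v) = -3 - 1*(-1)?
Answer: -20/3 ≈ -6.6667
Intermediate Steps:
x(v) = -2 (x(v) = -3 + 1 = -2)
c = 0
B(h) = 1/3 (B(h) = 1 + (-2 - 1*0)/3 = 1 + (-2 + 0)/3 = 1 + (1/3)*(-2) = 1 - 2/3 = 1/3)
(6 - 4)**2*(-2 + B(9)) = (6 - 4)**2*(-2 + 1/3) = 2**2*(-5/3) = 4*(-5/3) = -20/3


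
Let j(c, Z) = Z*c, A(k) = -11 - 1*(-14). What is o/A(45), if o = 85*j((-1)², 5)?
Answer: 425/3 ≈ 141.67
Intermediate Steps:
A(k) = 3 (A(k) = -11 + 14 = 3)
o = 425 (o = 85*(5*(-1)²) = 85*(5*1) = 85*5 = 425)
o/A(45) = 425/3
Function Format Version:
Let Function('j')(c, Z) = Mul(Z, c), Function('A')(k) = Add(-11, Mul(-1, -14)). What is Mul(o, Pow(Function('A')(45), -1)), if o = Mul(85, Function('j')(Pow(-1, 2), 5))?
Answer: Rational(425, 3) ≈ 141.67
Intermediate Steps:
Function('A')(k) = 3 (Function('A')(k) = Add(-11, 14) = 3)
o = 425 (o = Mul(85, Mul(5, Pow(-1, 2))) = Mul(85, Mul(5, 1)) = Mul(85, 5) = 425)
Mul(o, Pow(Function('A')(45), -1)) = Mul(425, Pow(3, -1)) = Mul(425, Rational(1, 3)) = Rational(425, 3)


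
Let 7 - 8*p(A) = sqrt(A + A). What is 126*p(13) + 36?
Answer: 585/4 - 63*sqrt(26)/4 ≈ 65.940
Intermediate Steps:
p(A) = 7/8 - sqrt(2)*sqrt(A)/8 (p(A) = 7/8 - sqrt(A + A)/8 = 7/8 - sqrt(2)*sqrt(A)/8)
126*p(13) + 36 = 126*(7/8 - sqrt(2)*sqrt(13)/8) + 36 = 126*(7/8 - sqrt(26)/8) + 36 = (441/4 - 63*sqrt(26)/4) + 36 = 585/4 - 63*sqrt(26)/4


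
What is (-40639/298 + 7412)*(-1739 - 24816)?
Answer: -57574878035/298 ≈ -1.9320e+8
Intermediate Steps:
(-40639/298 + 7412)*(-1739 - 24816) = (-40639*1/298 + 7412)*(-26555) = (-40639/298 + 7412)*(-26555) = (2168137/298)*(-26555) = -57574878035/298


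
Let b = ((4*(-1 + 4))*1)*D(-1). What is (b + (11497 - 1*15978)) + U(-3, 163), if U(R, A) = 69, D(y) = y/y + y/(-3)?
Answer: -4396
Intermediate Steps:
D(y) = 1 - y/3 (D(y) = 1 + y*(-⅓) = 1 - y/3)
b = 16 (b = ((4*(-1 + 4))*1)*(1 - ⅓*(-1)) = ((4*3)*1)*(1 + ⅓) = (12*1)*(4/3) = 12*(4/3) = 16)
(b + (11497 - 1*15978)) + U(-3, 163) = (16 + (11497 - 1*15978)) + 69 = (16 + (11497 - 15978)) + 69 = (16 - 4481) + 69 = -4465 + 69 = -4396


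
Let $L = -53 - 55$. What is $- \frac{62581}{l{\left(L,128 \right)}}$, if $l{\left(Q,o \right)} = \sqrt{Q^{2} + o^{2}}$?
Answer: $- \frac{62581 \sqrt{1753}}{7012} \approx -373.67$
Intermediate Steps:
$L = -108$
$- \frac{62581}{l{\left(L,128 \right)}} = - \frac{62581}{\sqrt{\left(-108\right)^{2} + 128^{2}}} = - \frac{62581}{\sqrt{11664 + 16384}} = - \frac{62581}{\sqrt{28048}} = - \frac{62581}{4 \sqrt{1753}} = - 62581 \frac{\sqrt{1753}}{7012} = - \frac{62581 \sqrt{1753}}{7012}$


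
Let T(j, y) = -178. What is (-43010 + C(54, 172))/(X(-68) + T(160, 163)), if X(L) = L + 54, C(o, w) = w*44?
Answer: 5907/32 ≈ 184.59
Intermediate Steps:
C(o, w) = 44*w
X(L) = 54 + L
(-43010 + C(54, 172))/(X(-68) + T(160, 163)) = (-43010 + 44*172)/((54 - 68) - 178) = (-43010 + 7568)/(-14 - 178) = -35442/(-192) = -35442*(-1/192) = 5907/32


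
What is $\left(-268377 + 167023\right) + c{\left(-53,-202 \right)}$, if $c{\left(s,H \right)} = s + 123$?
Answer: $-101284$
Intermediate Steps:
$c{\left(s,H \right)} = 123 + s$
$\left(-268377 + 167023\right) + c{\left(-53,-202 \right)} = \left(-268377 + 167023\right) + \left(123 - 53\right) = -101354 + 70 = -101284$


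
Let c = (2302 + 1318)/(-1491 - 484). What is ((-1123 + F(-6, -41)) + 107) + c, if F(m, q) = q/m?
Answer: -2396069/2370 ≈ -1011.0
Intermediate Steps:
c = -724/395 (c = 3620/(-1975) = 3620*(-1/1975) = -724/395 ≈ -1.8329)
((-1123 + F(-6, -41)) + 107) + c = ((-1123 - 41/(-6)) + 107) - 724/395 = ((-1123 - 41*(-1/6)) + 107) - 724/395 = ((-1123 + 41/6) + 107) - 724/395 = (-6697/6 + 107) - 724/395 = -6055/6 - 724/395 = -2396069/2370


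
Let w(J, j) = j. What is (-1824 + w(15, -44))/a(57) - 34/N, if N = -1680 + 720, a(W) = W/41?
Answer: -12253757/9120 ≈ -1343.6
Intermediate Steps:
a(W) = W/41 (a(W) = W*(1/41) = W/41)
N = -960
(-1824 + w(15, -44))/a(57) - 34/N = (-1824 - 44)/(((1/41)*57)) - 34/(-960) = -1868/57/41 - 34*(-1/960) = -1868*41/57 + 17/480 = -76588/57 + 17/480 = -12253757/9120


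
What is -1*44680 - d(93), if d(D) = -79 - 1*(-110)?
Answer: -44711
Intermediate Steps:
d(D) = 31 (d(D) = -79 + 110 = 31)
-1*44680 - d(93) = -1*44680 - 1*31 = -44680 - 31 = -44711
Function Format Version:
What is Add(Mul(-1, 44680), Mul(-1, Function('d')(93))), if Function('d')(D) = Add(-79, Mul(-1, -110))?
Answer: -44711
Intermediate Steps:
Function('d')(D) = 31 (Function('d')(D) = Add(-79, 110) = 31)
Add(Mul(-1, 44680), Mul(-1, Function('d')(93))) = Add(Mul(-1, 44680), Mul(-1, 31)) = Add(-44680, -31) = -44711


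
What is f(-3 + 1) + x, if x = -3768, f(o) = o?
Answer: -3770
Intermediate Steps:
f(-3 + 1) + x = (-3 + 1) - 3768 = -2 - 3768 = -3770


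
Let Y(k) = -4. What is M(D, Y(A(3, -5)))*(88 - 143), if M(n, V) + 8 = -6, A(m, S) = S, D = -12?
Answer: 770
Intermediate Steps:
M(n, V) = -14 (M(n, V) = -8 - 6 = -14)
M(D, Y(A(3, -5)))*(88 - 143) = -14*(88 - 143) = -14*(-55) = 770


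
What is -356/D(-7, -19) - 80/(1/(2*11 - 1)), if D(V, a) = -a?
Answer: -32276/19 ≈ -1698.7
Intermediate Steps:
-356/D(-7, -19) - 80/(1/(2*11 - 1)) = -356/((-1*(-19))) - 80/(1/(2*11 - 1)) = -356/19 - 80/(1/(22 - 1)) = -356*1/19 - 80/(1/21) = -356/19 - 80/1/21 = -356/19 - 80*21 = -356/19 - 1680 = -32276/19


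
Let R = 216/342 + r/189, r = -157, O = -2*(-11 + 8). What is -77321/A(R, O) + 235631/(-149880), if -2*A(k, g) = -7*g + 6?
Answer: -1932185473/449640 ≈ -4297.2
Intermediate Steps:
O = 6 (O = -2*(-3) = 6)
R = -715/3591 (R = 216/342 - 157/189 = 216*(1/342) - 157*1/189 = 12/19 - 157/189 = -715/3591 ≈ -0.19911)
A(k, g) = -3 + 7*g/2 (A(k, g) = -(-7*g + 6)/2 = -(6 - 7*g)/2 = -3 + 7*g/2)
-77321/A(R, O) + 235631/(-149880) = -77321/(-3 + (7/2)*6) + 235631/(-149880) = -77321/(-3 + 21) + 235631*(-1/149880) = -77321/18 - 235631/149880 = -1932185473/449640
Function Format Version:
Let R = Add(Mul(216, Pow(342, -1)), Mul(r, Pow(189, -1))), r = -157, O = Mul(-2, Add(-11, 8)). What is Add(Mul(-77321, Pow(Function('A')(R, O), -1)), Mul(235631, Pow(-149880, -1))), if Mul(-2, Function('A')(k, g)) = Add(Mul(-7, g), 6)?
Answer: Rational(-1932185473, 449640) ≈ -4297.2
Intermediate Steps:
O = 6 (O = Mul(-2, -3) = 6)
R = Rational(-715, 3591) (R = Add(Mul(216, Pow(342, -1)), Mul(-157, Pow(189, -1))) = Add(Mul(216, Rational(1, 342)), Mul(-157, Rational(1, 189))) = Add(Rational(12, 19), Rational(-157, 189)) = Rational(-715, 3591) ≈ -0.19911)
Function('A')(k, g) = Add(-3, Mul(Rational(7, 2), g)) (Function('A')(k, g) = Mul(Rational(-1, 2), Add(Mul(-7, g), 6)) = Mul(Rational(-1, 2), Add(6, Mul(-7, g))) = Add(-3, Mul(Rational(7, 2), g)))
Add(Mul(-77321, Pow(Function('A')(R, O), -1)), Mul(235631, Pow(-149880, -1))) = Add(Mul(-77321, Pow(Add(-3, Mul(Rational(7, 2), 6)), -1)), Mul(235631, Pow(-149880, -1))) = Add(Mul(-77321, Pow(Add(-3, 21), -1)), Mul(235631, Rational(-1, 149880))) = Add(Mul(-77321, Pow(18, -1)), Rational(-235631, 149880)) = Add(Mul(-77321, Rational(1, 18)), Rational(-235631, 149880)) = Add(Rational(-77321, 18), Rational(-235631, 149880)) = Rational(-1932185473, 449640)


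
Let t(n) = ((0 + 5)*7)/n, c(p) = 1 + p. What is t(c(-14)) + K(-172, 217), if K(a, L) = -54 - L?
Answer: -3558/13 ≈ -273.69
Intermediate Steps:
t(n) = 35/n (t(n) = (5*7)/n = 35/n)
t(c(-14)) + K(-172, 217) = 35/(1 - 14) + (-54 - 1*217) = 35/(-13) + (-54 - 217) = 35*(-1/13) - 271 = -35/13 - 271 = -3558/13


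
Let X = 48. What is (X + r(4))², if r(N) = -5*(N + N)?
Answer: 64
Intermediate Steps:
r(N) = -10*N
(X + r(4))² = (48 - 10*4)² = (48 - 40)² = 8² = 64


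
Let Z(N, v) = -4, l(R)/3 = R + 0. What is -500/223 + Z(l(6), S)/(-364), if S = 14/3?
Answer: -45277/20293 ≈ -2.2312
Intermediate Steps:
S = 14/3 (S = 14*(⅓) = 14/3 ≈ 4.6667)
l(R) = 3*R (l(R) = 3*(R + 0) = 3*R)
-500/223 + Z(l(6), S)/(-364) = -500/223 - 4/(-364) = -500*1/223 - 4*(-1/364) = -500/223 + 1/91 = -45277/20293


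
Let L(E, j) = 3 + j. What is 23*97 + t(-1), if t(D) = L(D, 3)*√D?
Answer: 2231 + 6*I ≈ 2231.0 + 6.0*I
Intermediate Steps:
t(D) = 6*√D (t(D) = (3 + 3)*√D = 6*√D)
23*97 + t(-1) = 23*97 + 6*√(-1) = 2231 + 6*I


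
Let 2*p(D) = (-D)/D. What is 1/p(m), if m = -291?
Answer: -2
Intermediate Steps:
p(D) = -½ (p(D) = ((-D)/D)/2 = (½)*(-1) = -½)
1/p(m) = 1/(-½) = -2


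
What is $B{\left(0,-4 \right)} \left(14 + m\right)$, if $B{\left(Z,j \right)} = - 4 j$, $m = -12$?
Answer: $32$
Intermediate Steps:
$B{\left(0,-4 \right)} \left(14 + m\right) = \left(-4\right) \left(-4\right) \left(14 - 12\right) = 16 \cdot 2 = 32$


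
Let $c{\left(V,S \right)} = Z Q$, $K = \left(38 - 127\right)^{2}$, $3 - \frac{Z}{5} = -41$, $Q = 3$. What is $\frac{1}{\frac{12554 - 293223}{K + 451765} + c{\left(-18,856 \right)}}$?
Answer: $\frac{459686}{303112091} \approx 0.0015166$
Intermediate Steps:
$Z = 220$ ($Z = 15 - -205 = 15 + 205 = 220$)
$K = 7921$ ($K = \left(-89\right)^{2} = 7921$)
$c{\left(V,S \right)} = 660$ ($c{\left(V,S \right)} = 220 \cdot 3 = 660$)
$\frac{1}{\frac{12554 - 293223}{K + 451765} + c{\left(-18,856 \right)}} = \frac{1}{\frac{12554 - 293223}{7921 + 451765} + 660} = \frac{1}{- \frac{280669}{459686} + 660} = \frac{1}{\frac{303112091}{459686}} = \frac{459686}{303112091}$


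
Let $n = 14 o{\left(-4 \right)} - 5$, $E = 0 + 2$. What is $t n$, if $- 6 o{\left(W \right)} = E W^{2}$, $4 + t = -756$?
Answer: $\frac{181640}{3} \approx 60547.0$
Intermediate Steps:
$t = -760$ ($t = -4 - 756 = -760$)
$E = 2$
$o{\left(W \right)} = - \frac{W^{2}}{3}$ ($o{\left(W \right)} = - \frac{2 W^{2}}{6} = - \frac{W^{2}}{3}$)
$n = - \frac{239}{3}$ ($n = 14 \left(- \frac{\left(-4\right)^{2}}{3}\right) - 5 = 14 \left(\left(- \frac{1}{3}\right) 16\right) - 5 = 14 \left(- \frac{16}{3}\right) - 5 = - \frac{224}{3} - 5 = - \frac{239}{3} \approx -79.667$)
$t n = \left(-760\right) \left(- \frac{239}{3}\right) = \frac{181640}{3}$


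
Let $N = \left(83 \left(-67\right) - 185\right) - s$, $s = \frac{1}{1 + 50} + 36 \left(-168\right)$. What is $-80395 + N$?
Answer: $- \frac{4084744}{51} \approx -80093.0$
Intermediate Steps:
$s = - \frac{308447}{51}$ ($s = \frac{1}{51} - 6048 = - \frac{308447}{51} \approx -6048.0$)
$N = \frac{15401}{51}$ ($N = \left(83 \left(-67\right) - 185\right) - - \frac{308447}{51} = \left(-5561 - 185\right) + \frac{308447}{51} = -5746 + \frac{308447}{51} = \frac{15401}{51} \approx 301.98$)
$-80395 + N = -80395 + \frac{15401}{51} = - \frac{4084744}{51}$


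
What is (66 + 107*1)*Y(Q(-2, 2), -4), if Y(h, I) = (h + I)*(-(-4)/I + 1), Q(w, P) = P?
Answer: 0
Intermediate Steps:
Y(h, I) = (1 + 4/I)*(I + h) (Y(h, I) = (I + h)*(4/I + 1) = (I + h)*(1 + 4/I) = (1 + 4/I)*(I + h))
(66 + 107*1)*Y(Q(-2, 2), -4) = (66 + 107*1)*(4 - 4 + 2 + 4*2/(-4)) = (66 + 107)*(4 - 4 + 2 + 4*2*(-1/4)) = 173*(4 - 4 + 2 - 2) = 173*0 = 0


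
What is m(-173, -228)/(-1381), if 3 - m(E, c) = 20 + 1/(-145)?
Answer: 2464/200245 ≈ 0.012305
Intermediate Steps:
m(E, c) = -2464/145 (m(E, c) = 3 - (20 + 1/(-145)) = 3 - (20 - 1/145) = 3 - 1*2899/145 = 3 - 2899/145 = -2464/145)
m(-173, -228)/(-1381) = -2464/145/(-1381) = -2464/145*(-1/1381) = 2464/200245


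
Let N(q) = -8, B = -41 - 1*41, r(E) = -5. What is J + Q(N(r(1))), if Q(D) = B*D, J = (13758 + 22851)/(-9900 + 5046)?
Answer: 1049205/1618 ≈ 648.46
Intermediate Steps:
J = -12203/1618 (J = 36609/(-4854) = 36609*(-1/4854) = -12203/1618 ≈ -7.5420)
B = -82 (B = -41 - 41 = -82)
Q(D) = -82*D
J + Q(N(r(1))) = -12203/1618 - 82*(-8) = -12203/1618 + 656 = 1049205/1618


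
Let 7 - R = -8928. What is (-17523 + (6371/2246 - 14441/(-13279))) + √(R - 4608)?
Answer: -74642860941/4260662 + √4327 ≈ -17453.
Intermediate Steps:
R = 8935 (R = 7 - 1*(-8928) = 7 + 8928 = 8935)
(-17523 + (6371/2246 - 14441/(-13279))) + √(R - 4608) = (-17523 + (6371/2246 - 14441/(-13279))) + √(8935 - 4608) = (-17523 + (6371*(1/2246) - 14441*(-1/13279))) + √4327 = (-17523 + (6371/2246 + 2063/1897)) + √4327 = (-17523 + 16719285/4260662) + √4327 = -74642860941/4260662 + √4327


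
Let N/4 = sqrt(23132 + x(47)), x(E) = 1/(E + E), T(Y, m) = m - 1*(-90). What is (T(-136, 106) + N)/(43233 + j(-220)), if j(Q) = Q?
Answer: 196/43013 + 6*sqrt(22710494)/2021611 ≈ 0.018701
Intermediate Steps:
T(Y, m) = 90 + m (T(Y, m) = m + 90 = 90 + m)
x(E) = 1/(2*E)
N = 6*sqrt(22710494)/47 (N = 4*sqrt(23132 + (1/2)/47) = 4*sqrt(23132 + (1/2)*(1/47)) = 4*sqrt(23132 + 1/94) = 4*sqrt(2174409/94) = 4*(3*sqrt(22710494)/94) = 6*sqrt(22710494)/47 ≈ 608.37)
(T(-136, 106) + N)/(43233 + j(-220)) = ((90 + 106) + 6*sqrt(22710494)/47)/(43233 - 220) = (196 + 6*sqrt(22710494)/47)/43013 = (196 + 6*sqrt(22710494)/47)*(1/43013) = 196/43013 + 6*sqrt(22710494)/2021611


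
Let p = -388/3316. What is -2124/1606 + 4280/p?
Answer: -2849243374/77891 ≈ -36580.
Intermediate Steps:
p = -97/829 (p = -388*1/3316 = -97/829 ≈ -0.11701)
-2124/1606 + 4280/p = -2124/1606 + 4280/(-97/829) = -2124*1/1606 + 4280*(-829/97) = -1062/803 - 3548120/97 = -2849243374/77891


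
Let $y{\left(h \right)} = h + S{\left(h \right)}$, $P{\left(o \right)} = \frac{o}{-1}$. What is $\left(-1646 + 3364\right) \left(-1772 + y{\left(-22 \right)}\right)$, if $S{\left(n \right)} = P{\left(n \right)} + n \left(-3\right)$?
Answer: $-2930908$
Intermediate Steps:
$P{\left(o \right)} = - o$ ($P{\left(o \right)} = o \left(-1\right) = - o$)
$S{\left(n \right)} = - 4 n$ ($S{\left(n \right)} = - n + n \left(-3\right) = - n - 3 n = - 4 n$)
$y{\left(h \right)} = - 3 h$ ($y{\left(h \right)} = h - 4 h = - 3 h$)
$\left(-1646 + 3364\right) \left(-1772 + y{\left(-22 \right)}\right) = \left(-1646 + 3364\right) \left(-1772 - -66\right) = 1718 \left(-1772 + 66\right) = 1718 \left(-1706\right) = -2930908$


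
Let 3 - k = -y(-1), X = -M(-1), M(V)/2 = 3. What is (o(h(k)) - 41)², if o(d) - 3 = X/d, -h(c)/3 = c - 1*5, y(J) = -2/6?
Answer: 73984/49 ≈ 1509.9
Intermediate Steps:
y(J) = -⅓ (y(J) = -2*⅙ = -⅓)
M(V) = 6 (M(V) = 2*3 = 6)
X = -6 (X = -1*6 = -6)
k = 8/3 (k = 3 - (-1)*(-1)/3 = 3 - 1*⅓ = 3 - ⅓ = 8/3 ≈ 2.6667)
h(c) = 15 - 3*c (h(c) = -3*(c - 1*5) = -3*(c - 5) = -3*(-5 + c) = 15 - 3*c)
o(d) = 3 - 6/d
(o(h(k)) - 41)² = ((3 - 6/(15 - 3*8/3)) - 41)² = ((3 - 6/(15 - 8)) - 41)² = ((3 - 6/7) - 41)² = (15/7 - 41)² = (-272/7)² = 73984/49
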